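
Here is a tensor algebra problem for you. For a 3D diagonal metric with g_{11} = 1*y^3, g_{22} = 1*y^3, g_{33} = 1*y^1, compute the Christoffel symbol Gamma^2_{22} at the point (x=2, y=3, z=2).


For a diagonal metric, Gamma^k_{ij} = (1/2) g^{kk} (dg_{ik}/dx_j + dg_{jk}/dx_i - dg_{ij}/dx_k).
The metric is diagonal, so g_{ab} = 0 for a != b.
At the given point: g_{11} = 27, g_{22} = 27, g_{33} = 3
g^{22} = 1/27
dg_{22}/dx_2 = dg_{22}/dx_2 = 27
dg_{22}/dx_2 = dg_{22}/dx_2 = 27
dg_{22}/dx_2 = dg_{22}/dx_2 = 27
Numerator = 27 + 27 - 27 = 27
Gamma^2_{22} = 27 / (2 * 27) = 1/2

1/2


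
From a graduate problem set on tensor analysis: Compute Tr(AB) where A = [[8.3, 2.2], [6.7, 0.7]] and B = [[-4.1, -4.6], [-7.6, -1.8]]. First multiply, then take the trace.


Tr(AB) = sum_i (AB)_{ii} where (AB)_{ii} = sum_k A_{ik} B_{ki}.
(AB)_{11} = 8.3*-4.1 + 2.2*-7.6 = -50.75
(AB)_{22} = 6.7*-4.6 + 0.7*-1.8 = -32.08
Tr(AB) = -50.75 + -32.08 = -82.83

-82.83


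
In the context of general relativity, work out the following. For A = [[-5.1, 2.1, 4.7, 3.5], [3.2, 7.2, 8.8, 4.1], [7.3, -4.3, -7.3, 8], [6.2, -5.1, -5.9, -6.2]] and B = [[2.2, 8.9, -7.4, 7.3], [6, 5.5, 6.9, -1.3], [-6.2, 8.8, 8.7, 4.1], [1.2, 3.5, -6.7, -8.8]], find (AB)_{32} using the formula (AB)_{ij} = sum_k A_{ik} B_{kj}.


(AB)_{ij} = sum_k A_{ik} B_{kj}.
For i=3, j=2:
A_{31} * B_{12} = 7.3 * 8.9 = 64.97
A_{32} * B_{22} = -4.3 * 5.5 = -23.65
A_{33} * B_{32} = -7.3 * 8.8 = -64.24
A_{34} * B_{42} = 8 * 3.5 = 28
Sum = 64.97 + -23.65 + -64.24 + 28 = 5.08

5.08


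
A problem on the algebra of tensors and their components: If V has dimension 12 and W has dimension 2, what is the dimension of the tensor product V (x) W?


The dimension of a tensor product is the product of dimensions.
dim(V) = 12, dim(W) = 2
dim(V (x) W) = 12 * 2 = 24

24


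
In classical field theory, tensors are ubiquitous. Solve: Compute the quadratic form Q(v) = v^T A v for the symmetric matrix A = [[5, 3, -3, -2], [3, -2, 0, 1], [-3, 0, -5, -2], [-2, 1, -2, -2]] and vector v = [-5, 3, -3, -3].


First compute Av:
(Av)_1 = 5*-5 + 3*3 + -3*-3 + -2*-3 = -1
(Av)_2 = 3*-5 + -2*3 + 0*-3 + 1*-3 = -24
(Av)_3 = -3*-5 + 0*3 + -5*-3 + -2*-3 = 36
(Av)_4 = -2*-5 + 1*3 + -2*-3 + -2*-3 = 25
Av = [-1, -24, 36, 25]
Then v^T (Av) = -5*-1 + 3*-24 + -3*36 + -3*25
= 5 + -72 + -108 + -75 = -250

-250


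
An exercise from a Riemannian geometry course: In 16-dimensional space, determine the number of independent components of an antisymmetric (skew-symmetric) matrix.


An antisymmetric rank-2 tensor satisfies A_{ij} = -A_{ji}, so diagonal entries are zero.
The independent components are the upper-triangular entries: C(n, 2) = n(n-1)/2.
n = 16
C(16, 2) = 16 * 15 / 2 = 240 / 2 = 120

120


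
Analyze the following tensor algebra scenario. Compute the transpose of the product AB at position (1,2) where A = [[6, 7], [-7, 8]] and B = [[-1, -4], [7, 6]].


(AB)^T_{ij} = (AB)_{ji} = sum_k A_{jk} B_{ki}.
For i=1, j=2 we need (AB)_{21}:
A_{21} * B_{11} = -7 * -1 = 7
A_{22} * B_{21} = 8 * 7 = 56
Sum = 7 + 56 = 63

63


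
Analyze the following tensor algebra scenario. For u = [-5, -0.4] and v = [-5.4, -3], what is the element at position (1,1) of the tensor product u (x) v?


The outer product entry T_{ij} = u_i * v_j.
We need i=1, j=1.
u_1 = -5, v_1 = -5.4
T_{1,1} = -5 * -5.4 = 27

27


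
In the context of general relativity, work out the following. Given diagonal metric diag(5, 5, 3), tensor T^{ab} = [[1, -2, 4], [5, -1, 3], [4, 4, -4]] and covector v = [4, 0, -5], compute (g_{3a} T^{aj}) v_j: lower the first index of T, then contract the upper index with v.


Step 1: lower the first index. For a diagonal metric, g_{ia} T^{aj} = g_{ii} T^{ij} (no sum on i).
g_{33} = 3
S_3{}^1 = 3 * T^{31} = 3 * 4 = 12
S_3{}^2 = 3 * T^{32} = 3 * 4 = 12
S_3{}^3 = 3 * T^{33} = 3 * -4 = -12
Step 2: contract S_3{}^j with v_j.
S_3{}^1 * v_1 = 12 * 4 = 48
S_3{}^2 * v_2 = 12 * 0 = 0
S_3{}^3 * v_3 = -12 * -5 = 60
Result = 48 + 0 + 60 = 108

108


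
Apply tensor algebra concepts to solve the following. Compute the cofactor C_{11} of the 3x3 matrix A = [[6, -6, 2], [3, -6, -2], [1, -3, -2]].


To find cofactor C_{11}, delete row 1 and column 1.
The resulting 2x2 submatrix is: [[-6, -2], [-3, -2]]
Minor M_{11} = -6*-2 - -2*-3
  = 12 - 6 = 6
Sign = (-1)^(1+1) = (-1)^2 = 1
Cofactor C_{11} = 1 * 6 = 6

6


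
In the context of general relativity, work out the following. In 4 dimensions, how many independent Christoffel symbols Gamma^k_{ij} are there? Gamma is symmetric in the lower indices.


Christoffel symbols Gamma^k_{ij} are symmetric in i,j, so there are d * d(d+1)/2 independent symbols.
d = 4
d(d+1)/2 = 4 * 5 / 2 = 10
Total = 4 * 10 = 40

40


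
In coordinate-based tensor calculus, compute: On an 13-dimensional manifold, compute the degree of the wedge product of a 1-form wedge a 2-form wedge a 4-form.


The degree of a wedge product is the sum of the degrees of the individual forms.
Degrees: 1, 2, 4
Total degree = 1 + 2 + 4 = 7

7


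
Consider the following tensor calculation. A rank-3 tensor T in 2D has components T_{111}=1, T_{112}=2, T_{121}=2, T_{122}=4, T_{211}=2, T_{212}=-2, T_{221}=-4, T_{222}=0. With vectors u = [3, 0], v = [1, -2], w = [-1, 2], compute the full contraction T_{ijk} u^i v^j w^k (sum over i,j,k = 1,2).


S = sum over i,j,k of T_{ijk} u_i v_j w_k. Expanding all 8 terms:
T_{111}*u_1*v_1*w_1 = 1*3*1*-1 = -3  (running total: -3)
T_{112}*u_1*v_1*w_2 = 2*3*1*2 = 12  (running total: 9)
T_{121}*u_1*v_2*w_1 = 2*3*-2*-1 = 12  (running total: 21)
T_{122}*u_1*v_2*w_2 = 4*3*-2*2 = -48  (running total: -27)
T_{211}*u_2*v_1*w_1 = 2*0*1*-1 = 0  (running total: -27)
T_{212}*u_2*v_1*w_2 = -2*0*1*2 = 0  (running total: -27)
T_{221}*u_2*v_2*w_1 = -4*0*-2*-1 = 0  (running total: -27)
T_{222}*u_2*v_2*w_2 = 0*0*-2*2 = 0  (running total: -27)
S = -27

-27


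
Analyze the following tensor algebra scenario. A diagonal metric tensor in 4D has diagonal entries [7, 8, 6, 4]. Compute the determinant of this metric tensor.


For a diagonal metric, the determinant is the product of diagonal entries.
Diagonal entries: 7, 8, 6, 4
det(g) = 7 * 8 * 6 * 4 = 1344

1344


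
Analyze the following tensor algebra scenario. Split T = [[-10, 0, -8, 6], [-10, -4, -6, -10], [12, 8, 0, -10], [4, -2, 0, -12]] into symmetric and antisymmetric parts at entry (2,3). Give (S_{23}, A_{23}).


T_{23} = -6
T_{32} = 8
S_{23} = (-6 + 8)/2 = 2/2 = 1
A_{23} = (-6 - 8)/2 = -14/2 = -7
Check: S + A = 1 + -7 = -6 = T_{23}.

(1, -7)


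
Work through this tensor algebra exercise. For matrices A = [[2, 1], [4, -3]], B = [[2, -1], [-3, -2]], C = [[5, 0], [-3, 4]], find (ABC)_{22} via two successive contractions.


(ABC)_{22} = sum_m (AB)_{2m} C_{m2}. First compute row 2 of AB.
(AB)_{21} = 4*2 + -3*-3 = 17
(AB)_{22} = 4*-1 + -3*-2 = 2
Now contract with column 2 of C:
(AB)_{21} * C_{12} = 17 * 0 = 0
(AB)_{22} * C_{22} = 2 * 4 = 8
(ABC)_{22} = 0 + 8 = 8

8


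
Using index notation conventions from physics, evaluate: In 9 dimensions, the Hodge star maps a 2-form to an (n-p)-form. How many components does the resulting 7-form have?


The Hodge dual of a p-form on an n-dimensional manifold is an (n-p)-form.
n = 9, p = 2, so dual degree = 9 - 2 = 7
The number of components is C(n, n-p) = C(9, 7) = 36

36


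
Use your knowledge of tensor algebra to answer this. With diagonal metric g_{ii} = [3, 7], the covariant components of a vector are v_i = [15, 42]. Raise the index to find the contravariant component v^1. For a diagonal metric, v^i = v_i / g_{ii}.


To raise an index with a diagonal metric: v^i = v_i / g_{ii}.
For index 1: v_1 = 15, g_{11} = 3
v^1 = 15 / 3 = 5

5


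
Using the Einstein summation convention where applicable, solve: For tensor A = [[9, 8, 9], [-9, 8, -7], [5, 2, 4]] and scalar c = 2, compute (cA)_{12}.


Scalar multiplication: (cA)_{ij} = c * A_{ij}.
c = 2
A_{12} = 8
(cA)_{12} = 2 * 8 = 16

16


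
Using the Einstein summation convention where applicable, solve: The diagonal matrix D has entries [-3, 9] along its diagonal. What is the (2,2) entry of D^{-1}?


For a diagonal matrix, the inverse has entries (D^{-1})_{ii} = 1/d_{ii}.
The diagonal entries are: d_{11} = -3, d_{22} = 9
We need (D^{-1})_{22} = 1/d_{22} = 1/9 = 1/9

1/9


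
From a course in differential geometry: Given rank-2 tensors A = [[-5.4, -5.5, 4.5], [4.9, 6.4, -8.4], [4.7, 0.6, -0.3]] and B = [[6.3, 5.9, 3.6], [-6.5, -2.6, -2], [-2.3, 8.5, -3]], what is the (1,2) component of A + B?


Tensor addition is component-wise: (A + B)_{ij} = A_{ij} + B_{ij}.
A_{12} = -5.5
B_{12} = 5.9
(A + B)_{12} = -5.5 + 5.9 = 0.4

0.4


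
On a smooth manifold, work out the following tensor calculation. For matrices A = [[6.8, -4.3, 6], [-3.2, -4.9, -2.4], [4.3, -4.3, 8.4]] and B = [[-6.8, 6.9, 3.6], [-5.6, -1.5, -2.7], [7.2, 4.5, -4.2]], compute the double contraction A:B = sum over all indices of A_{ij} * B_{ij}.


A:B = sum over all i,j of A_{ij} * B_{ij}.
Row 1: 6.8*-6.8=-46.24, -4.3*6.9=-29.67, 6*3.6=21.6 => row sum = -54.31
Row 2: -3.2*-5.6=17.92, -4.9*-1.5=7.35, -2.4*-2.7=6.48 => row sum = 31.75
Row 3: 4.3*7.2=30.96, -4.3*4.5=-19.35, 8.4*-4.2=-35.28 => row sum = -23.67
Total = -54.31 + 31.75 + -23.67 = -46.23

-46.23


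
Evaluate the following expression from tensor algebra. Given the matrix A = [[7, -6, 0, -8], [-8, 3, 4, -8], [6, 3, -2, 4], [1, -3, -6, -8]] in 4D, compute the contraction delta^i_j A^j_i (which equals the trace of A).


The contraction (trace) of a rank-2 tensor is the sum of its diagonal elements.
Diagonal entries: A[1,1] = 7, A[2,2] = 3, A[3,3] = -2, A[4,4] = -8
Tr(A) = 7 + 3 + -2 + -8 = 0

0


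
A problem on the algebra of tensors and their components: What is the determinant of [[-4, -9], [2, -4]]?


For a 2x2 matrix [[a, b], [c, d]], det = a*d - b*c.
a = -4, b = -9, c = 2, d = -4
a*d = -4 * -4 = 16
b*c = -9 * 2 = -18
det = 16 - -18 = 34

34


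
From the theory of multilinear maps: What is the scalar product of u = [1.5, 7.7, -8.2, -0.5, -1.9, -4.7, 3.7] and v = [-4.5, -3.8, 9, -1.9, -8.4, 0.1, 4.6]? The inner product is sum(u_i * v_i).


The inner product u . v = sum of u_i * v_i.
Term-by-term: 1.5 * -4.5, 7.7 * -3.8, -8.2 * 9, -0.5 * -1.9, -1.9 * -8.4, -4.7 * 0.1, 3.7 * 4.6
Products: -6.75, -29.26, -73.8, 0.95, 15.96, -0.47, 17.02
Sum = -6.75 + -29.26 + -73.8 + 0.95 + 15.96 + -0.47 + 17.02 = -76.35

-76.35


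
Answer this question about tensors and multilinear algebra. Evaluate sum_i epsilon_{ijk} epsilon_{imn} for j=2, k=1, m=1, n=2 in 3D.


Using the identity: epsilon_{ijk} epsilon_{imn} = delta_{jm} delta_{kn} - delta_{jn} delta_{km}.
delta_{21} = 0
delta_{12} = 0
delta_{22} = 1
delta_{11} = 1
Result = 0 * 0 - 1 * 1 = 0 - 1 = -1

-1


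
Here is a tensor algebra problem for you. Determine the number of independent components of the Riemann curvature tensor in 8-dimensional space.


The Riemann tensor in d dimensions has d^2(d^2 - 1)/12 independent components.
d = 8, so d^2 = 64
d^2 - 1 = 63
d^2(d^2 - 1) = 64 * 63 = 4032
Divide by 12: 4032 / 12 = 336

336


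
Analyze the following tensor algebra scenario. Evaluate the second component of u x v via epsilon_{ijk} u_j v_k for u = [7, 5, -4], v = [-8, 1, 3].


(u x v)_2 = sum_{j,k} epsilon_{2jk} u_j v_k. Only permutations of (1,2,3) contribute; the two non-zero terms are:
eps_{213} u_1 v_3 = -1 * 7 * 3 = -21
eps_{231} u_3 v_1 = 1 * -4 * -8 = 32
(u x v)_2 = 11

11


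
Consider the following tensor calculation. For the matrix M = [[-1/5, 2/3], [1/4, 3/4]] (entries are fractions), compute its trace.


The trace is the sum of diagonal entries.
Diagonal: M[1,1] = -1/5, M[2,2] = 3/4
Tr(M) = -1/5 + 3/4
Computing step by step:
After adding M[1,1]: -1/5
After adding M[2,2]: 11/20
Tr(M) = 11/20

11/20


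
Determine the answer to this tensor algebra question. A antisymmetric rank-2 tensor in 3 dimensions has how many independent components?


A antisymmetric rank-2 tensor in d dimensions has d(d-1)/2 independent components.
d = 3
d(d-1)/2 = 3 * 2 / 2 = 6 / 2 = 3

3


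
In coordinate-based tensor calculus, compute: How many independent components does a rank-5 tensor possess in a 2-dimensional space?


The number of components of a rank-r tensor in d dimensions is d^r.
Here d = 2 and r = 5.
2^5 = 32

32


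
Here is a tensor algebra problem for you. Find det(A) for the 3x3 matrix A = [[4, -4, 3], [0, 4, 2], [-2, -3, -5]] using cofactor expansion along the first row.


Expanding along the first row, det(A) = a11*M_11 - a12*M_12 + a13*M_13, where M_1j is the (1,j) minor.
Minor M_11 = 4*-5 - 2*-3 = -14
Minor M_12 = 0*-5 - 2*-2 = 4
Minor M_13 = 0*-3 - 4*-2 = 8
det = 4*(-14) - -4*(4) + 3*(8)
    = -56 - -16 + 24
    = -16

-16


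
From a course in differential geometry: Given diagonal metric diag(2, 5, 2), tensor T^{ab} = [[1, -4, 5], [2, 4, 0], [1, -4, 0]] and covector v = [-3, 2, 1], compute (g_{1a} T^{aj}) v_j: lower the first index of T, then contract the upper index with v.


Step 1: lower the first index. For a diagonal metric, g_{ia} T^{aj} = g_{ii} T^{ij} (no sum on i).
g_{11} = 2
S_1{}^1 = 2 * T^{11} = 2 * 1 = 2
S_1{}^2 = 2 * T^{12} = 2 * -4 = -8
S_1{}^3 = 2 * T^{13} = 2 * 5 = 10
Step 2: contract S_1{}^j with v_j.
S_1{}^1 * v_1 = 2 * -3 = -6
S_1{}^2 * v_2 = -8 * 2 = -16
S_1{}^3 * v_3 = 10 * 1 = 10
Result = -6 + -16 + 10 = -12

-12


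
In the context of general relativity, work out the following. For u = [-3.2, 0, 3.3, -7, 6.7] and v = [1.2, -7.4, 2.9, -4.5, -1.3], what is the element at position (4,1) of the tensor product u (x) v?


The outer product entry T_{ij} = u_i * v_j.
We need i=4, j=1.
u_4 = -7, v_1 = 1.2
T_{4,1} = -7 * 1.2 = -8.4

-8.4


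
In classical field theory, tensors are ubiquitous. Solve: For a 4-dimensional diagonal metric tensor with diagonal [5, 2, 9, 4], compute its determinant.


For a diagonal metric, the determinant is the product of diagonal entries.
Diagonal entries: 5, 2, 9, 4
det(g) = 5 * 2 * 9 * 4 = 360

360


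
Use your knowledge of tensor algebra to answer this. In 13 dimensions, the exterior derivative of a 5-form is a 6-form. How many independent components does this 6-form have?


The exterior derivative of a p-form is a (p+1)-form.
Its number of independent components is C(n, p+1).
n = 13, p+1 = 6
C(13, 6) = 1716

1716


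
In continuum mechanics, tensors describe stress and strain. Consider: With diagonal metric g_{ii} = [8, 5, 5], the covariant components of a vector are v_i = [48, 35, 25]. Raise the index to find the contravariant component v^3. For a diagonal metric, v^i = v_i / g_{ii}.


To raise an index with a diagonal metric: v^i = v_i / g_{ii}.
For index 3: v_3 = 25, g_{33} = 5
v^3 = 25 / 5 = 5

5


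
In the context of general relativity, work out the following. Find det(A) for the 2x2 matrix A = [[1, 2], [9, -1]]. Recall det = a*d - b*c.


For a 2x2 matrix [[a, b], [c, d]], det = a*d - b*c.
a = 1, b = 2, c = 9, d = -1
a*d = 1 * -1 = -1
b*c = 2 * 9 = 18
det = -1 - 18 = -19

-19


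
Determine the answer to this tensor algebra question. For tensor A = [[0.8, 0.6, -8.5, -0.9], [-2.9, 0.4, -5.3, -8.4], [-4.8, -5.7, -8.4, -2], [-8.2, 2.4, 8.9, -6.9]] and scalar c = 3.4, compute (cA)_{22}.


Scalar multiplication: (cA)_{ij} = c * A_{ij}.
c = 3.4
A_{22} = 0.4
(cA)_{22} = 3.4 * 0.4 = 1.36

1.36


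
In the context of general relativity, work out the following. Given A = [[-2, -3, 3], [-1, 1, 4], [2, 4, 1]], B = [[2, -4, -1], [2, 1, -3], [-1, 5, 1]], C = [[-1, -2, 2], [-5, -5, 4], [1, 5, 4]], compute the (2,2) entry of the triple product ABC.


(ABC)_{22} = sum_m (AB)_{2m} C_{m2}. First compute row 2 of AB.
(AB)_{21} = -1*2 + 1*2 + 4*-1 = -4
(AB)_{22} = -1*-4 + 1*1 + 4*5 = 25
(AB)_{23} = -1*-1 + 1*-3 + 4*1 = 2
Now contract with column 2 of C:
(AB)_{21} * C_{12} = -4 * -2 = 8
(AB)_{22} * C_{22} = 25 * -5 = -125
(AB)_{23} * C_{32} = 2 * 5 = 10
(ABC)_{22} = 8 + -125 + 10 = -107

-107


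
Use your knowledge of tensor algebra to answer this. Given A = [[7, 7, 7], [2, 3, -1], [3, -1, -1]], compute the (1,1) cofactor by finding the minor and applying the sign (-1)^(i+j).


To find cofactor C_{11}, delete row 1 and column 1.
The resulting 2x2 submatrix is: [[3, -1], [-1, -1]]
Minor M_{11} = 3*-1 - -1*-1
  = -3 - 1 = -4
Sign = (-1)^(1+1) = (-1)^2 = 1
Cofactor C_{11} = 1 * -4 = -4

-4


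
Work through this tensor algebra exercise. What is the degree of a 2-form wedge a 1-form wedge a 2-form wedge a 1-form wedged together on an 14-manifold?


The degree of a wedge product is the sum of the degrees of the individual forms.
Degrees: 2, 1, 2, 1
Total degree = 2 + 1 + 2 + 1 = 6

6


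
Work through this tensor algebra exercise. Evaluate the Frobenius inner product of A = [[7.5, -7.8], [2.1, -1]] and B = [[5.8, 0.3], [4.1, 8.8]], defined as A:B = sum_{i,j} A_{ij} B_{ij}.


A:B = sum over all i,j of A_{ij} * B_{ij}.
Row 1: 7.5*5.8=43.5, -7.8*0.3=-2.34 => row sum = 41.16
Row 2: 2.1*4.1=8.61, -1*8.8=-8.8 => row sum = -0.19
Total = 41.16 + -0.19 = 40.97

40.97


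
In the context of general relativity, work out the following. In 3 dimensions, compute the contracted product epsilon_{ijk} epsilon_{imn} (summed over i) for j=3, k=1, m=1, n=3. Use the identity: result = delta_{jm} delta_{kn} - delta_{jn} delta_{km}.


Using the identity: epsilon_{ijk} epsilon_{imn} = delta_{jm} delta_{kn} - delta_{jn} delta_{km}.
delta_{31} = 0
delta_{13} = 0
delta_{33} = 1
delta_{11} = 1
Result = 0 * 0 - 1 * 1 = 0 - 1 = -1

-1


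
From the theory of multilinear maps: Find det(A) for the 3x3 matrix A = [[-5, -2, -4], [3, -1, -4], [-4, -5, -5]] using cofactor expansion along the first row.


Expanding along the first row, det(A) = a11*M_11 - a12*M_12 + a13*M_13, where M_1j is the (1,j) minor.
Minor M_11 = -1*-5 - -4*-5 = -15
Minor M_12 = 3*-5 - -4*-4 = -31
Minor M_13 = 3*-5 - -1*-4 = -19
det = -5*(-15) - -2*(-31) + -4*(-19)
    = 75 - 62 + 76
    = 89

89


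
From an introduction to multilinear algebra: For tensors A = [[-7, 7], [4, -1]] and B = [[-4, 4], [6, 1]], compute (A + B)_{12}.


Tensor addition is component-wise: (A + B)_{ij} = A_{ij} + B_{ij}.
A_{12} = 7
B_{12} = 4
(A + B)_{12} = 7 + 4 = 11

11


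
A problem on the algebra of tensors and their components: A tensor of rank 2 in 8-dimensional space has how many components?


The number of components of a rank-r tensor in d dimensions is d^r.
Here d = 8 and r = 2.
8^2 = 64

64


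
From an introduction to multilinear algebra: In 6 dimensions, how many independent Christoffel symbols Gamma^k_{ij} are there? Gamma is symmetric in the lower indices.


Christoffel symbols Gamma^k_{ij} are symmetric in i,j, so there are d * d(d+1)/2 independent symbols.
d = 6
d(d+1)/2 = 6 * 7 / 2 = 21
Total = 6 * 21 = 126

126


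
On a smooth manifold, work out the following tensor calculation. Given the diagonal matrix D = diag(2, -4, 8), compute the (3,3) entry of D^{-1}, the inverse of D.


For a diagonal matrix, the inverse has entries (D^{-1})_{ii} = 1/d_{ii}.
The diagonal entries are: d_{11} = 2, d_{22} = -4, d_{33} = 8
We need (D^{-1})_{33} = 1/d_{33} = 1/8 = 1/8

1/8


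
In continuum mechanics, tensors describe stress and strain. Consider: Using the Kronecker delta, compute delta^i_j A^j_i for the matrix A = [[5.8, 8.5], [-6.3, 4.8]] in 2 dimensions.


The contraction (trace) of a rank-2 tensor is the sum of its diagonal elements.
Diagonal entries: A[1,1] = 5.8, A[2,2] = 4.8
Tr(A) = 5.8 + 4.8 = 10.6

10.6


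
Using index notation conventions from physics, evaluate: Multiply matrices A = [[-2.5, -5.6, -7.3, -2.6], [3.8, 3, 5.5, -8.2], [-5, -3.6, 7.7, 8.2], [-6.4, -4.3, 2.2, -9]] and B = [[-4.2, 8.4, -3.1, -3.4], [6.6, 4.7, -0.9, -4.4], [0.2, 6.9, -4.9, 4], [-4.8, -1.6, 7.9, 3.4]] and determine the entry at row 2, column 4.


(AB)_{ij} = sum_k A_{ik} B_{kj}.
For i=2, j=4:
A_{21} * B_{14} = 3.8 * -3.4 = -12.92
A_{22} * B_{24} = 3 * -4.4 = -13.2
A_{23} * B_{34} = 5.5 * 4 = 22
A_{24} * B_{44} = -8.2 * 3.4 = -27.88
Sum = -12.92 + -13.2 + 22 + -27.88 = -32

-32


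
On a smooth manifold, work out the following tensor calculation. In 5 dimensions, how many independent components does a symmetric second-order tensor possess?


A symmetric rank-2 tensor in d dimensions has d(d+1)/2 independent components.
d = 5
d(d+1)/2 = 5 * 6 / 2 = 30 / 2 = 15

15


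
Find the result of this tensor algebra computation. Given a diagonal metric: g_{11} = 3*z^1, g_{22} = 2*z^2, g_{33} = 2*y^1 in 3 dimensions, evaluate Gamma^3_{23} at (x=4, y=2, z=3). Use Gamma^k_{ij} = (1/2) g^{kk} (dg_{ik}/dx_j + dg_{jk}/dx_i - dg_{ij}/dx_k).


For a diagonal metric, Gamma^k_{ij} = (1/2) g^{kk} (dg_{ik}/dx_j + dg_{jk}/dx_i - dg_{ij}/dx_k).
The metric is diagonal, so g_{ab} = 0 for a != b.
At the given point: g_{11} = 9, g_{22} = 18, g_{33} = 4
g^{33} = 1/4
dg_{23}/dx_3 = 0 (off-diagonal)
dg_{33}/dx_2 = dg_{33}/dx_2 = 2
dg_{23}/dx_3 = 0 (off-diagonal)
Numerator = 0 + 2 - 0 = 2
Gamma^3_{23} = 2 / (2 * 4) = 1/4

1/4


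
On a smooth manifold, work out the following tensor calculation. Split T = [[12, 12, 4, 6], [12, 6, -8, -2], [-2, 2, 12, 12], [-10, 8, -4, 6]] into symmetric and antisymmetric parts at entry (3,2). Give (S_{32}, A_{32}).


T_{32} = 2
T_{23} = -8
S_{32} = (2 + -8)/2 = -6/2 = -3
A_{32} = (2 - -8)/2 = 10/2 = 5
Check: S + A = -3 + 5 = 2 = T_{32}.

(-3, 5)


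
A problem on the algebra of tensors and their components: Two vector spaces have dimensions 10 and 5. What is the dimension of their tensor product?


The dimension of a tensor product is the product of dimensions.
dim(V) = 10, dim(W) = 5
dim(V (x) W) = 10 * 5 = 50

50


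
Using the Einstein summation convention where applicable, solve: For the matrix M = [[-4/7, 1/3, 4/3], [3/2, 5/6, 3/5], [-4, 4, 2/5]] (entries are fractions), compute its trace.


The trace is the sum of diagonal entries.
Diagonal: M[1,1] = -4/7, M[2,2] = 5/6, M[3,3] = 2/5
Tr(M) = -4/7 + 5/6 + 2/5
Computing step by step:
After adding M[1,1]: -4/7
After adding M[2,2]: 11/42
After adding M[3,3]: 139/210
Tr(M) = 139/210

139/210


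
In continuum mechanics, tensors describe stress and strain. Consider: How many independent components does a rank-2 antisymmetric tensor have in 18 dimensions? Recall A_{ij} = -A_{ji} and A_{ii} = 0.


An antisymmetric rank-2 tensor satisfies A_{ij} = -A_{ji}, so diagonal entries are zero.
The independent components are the upper-triangular entries: C(n, 2) = n(n-1)/2.
n = 18
C(18, 2) = 18 * 17 / 2 = 306 / 2 = 153

153


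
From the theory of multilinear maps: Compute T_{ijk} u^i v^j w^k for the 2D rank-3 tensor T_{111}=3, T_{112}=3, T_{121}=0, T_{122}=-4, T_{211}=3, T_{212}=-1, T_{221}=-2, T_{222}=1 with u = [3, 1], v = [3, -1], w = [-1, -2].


S = sum over i,j,k of T_{ijk} u_i v_j w_k. Expanding all 8 terms:
T_{111}*u_1*v_1*w_1 = 3*3*3*-1 = -27  (running total: -27)
T_{112}*u_1*v_1*w_2 = 3*3*3*-2 = -54  (running total: -81)
T_{121}*u_1*v_2*w_1 = 0*3*-1*-1 = 0  (running total: -81)
T_{122}*u_1*v_2*w_2 = -4*3*-1*-2 = -24  (running total: -105)
T_{211}*u_2*v_1*w_1 = 3*1*3*-1 = -9  (running total: -114)
T_{212}*u_2*v_1*w_2 = -1*1*3*-2 = 6  (running total: -108)
T_{221}*u_2*v_2*w_1 = -2*1*-1*-1 = -2  (running total: -110)
T_{222}*u_2*v_2*w_2 = 1*1*-1*-2 = 2  (running total: -108)
S = -108

-108


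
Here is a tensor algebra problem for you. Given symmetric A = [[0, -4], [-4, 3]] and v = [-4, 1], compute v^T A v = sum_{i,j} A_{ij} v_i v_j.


First compute Av:
(Av)_1 = 0*-4 + -4*1 = -4
(Av)_2 = -4*-4 + 3*1 = 19
Av = [-4, 19]
Then v^T (Av) = -4*-4 + 1*19
= 16 + 19 = 35

35


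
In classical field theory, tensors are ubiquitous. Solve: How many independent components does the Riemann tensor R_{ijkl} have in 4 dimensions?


The Riemann tensor in d dimensions has d^2(d^2 - 1)/12 independent components.
d = 4, so d^2 = 16
d^2 - 1 = 15
d^2(d^2 - 1) = 16 * 15 = 240
Divide by 12: 240 / 12 = 20

20


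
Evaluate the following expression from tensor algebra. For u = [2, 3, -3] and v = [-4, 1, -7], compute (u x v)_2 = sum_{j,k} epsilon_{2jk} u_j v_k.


(u x v)_2 = sum_{j,k} epsilon_{2jk} u_j v_k. Only permutations of (1,2,3) contribute; the two non-zero terms are:
eps_{213} u_1 v_3 = -1 * 2 * -7 = 14
eps_{231} u_3 v_1 = 1 * -3 * -4 = 12
(u x v)_2 = 26

26


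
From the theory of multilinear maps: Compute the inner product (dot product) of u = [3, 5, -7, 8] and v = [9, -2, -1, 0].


The inner product u . v = sum of u_i * v_i.
Term-by-term: 3 * 9, 5 * -2, -7 * -1, 8 * 0
Products: 27, -10, 7, 0
Sum = 27 + -10 + 7 + 0 = 24

24


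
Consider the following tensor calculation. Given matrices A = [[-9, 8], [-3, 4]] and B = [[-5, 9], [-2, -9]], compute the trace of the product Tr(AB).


Tr(AB) = sum_i (AB)_{ii} where (AB)_{ii} = sum_k A_{ik} B_{ki}.
(AB)_{11} = -9*-5 + 8*-2 = 29
(AB)_{22} = -3*9 + 4*-9 = -63
Tr(AB) = 29 + -63 = -34

-34


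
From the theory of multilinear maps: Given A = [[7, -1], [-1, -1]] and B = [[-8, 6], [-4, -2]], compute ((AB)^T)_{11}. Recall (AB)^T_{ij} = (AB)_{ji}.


(AB)^T_{ij} = (AB)_{ji} = sum_k A_{jk} B_{ki}.
For i=1, j=1 we need (AB)_{11}:
A_{11} * B_{11} = 7 * -8 = -56
A_{12} * B_{21} = -1 * -4 = 4
Sum = -56 + 4 = -52

-52


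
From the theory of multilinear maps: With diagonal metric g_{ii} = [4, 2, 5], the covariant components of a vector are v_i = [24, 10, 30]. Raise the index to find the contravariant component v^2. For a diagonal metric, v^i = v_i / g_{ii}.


To raise an index with a diagonal metric: v^i = v_i / g_{ii}.
For index 2: v_2 = 10, g_{22} = 2
v^2 = 10 / 2 = 5

5


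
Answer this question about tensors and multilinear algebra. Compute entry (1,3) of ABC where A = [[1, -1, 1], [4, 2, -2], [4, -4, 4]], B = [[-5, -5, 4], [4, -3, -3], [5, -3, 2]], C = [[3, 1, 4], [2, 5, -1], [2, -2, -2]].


(ABC)_{13} = sum_m (AB)_{1m} C_{m3}. First compute row 1 of AB.
(AB)_{11} = 1*-5 + -1*4 + 1*5 = -4
(AB)_{12} = 1*-5 + -1*-3 + 1*-3 = -5
(AB)_{13} = 1*4 + -1*-3 + 1*2 = 9
Now contract with column 3 of C:
(AB)_{11} * C_{13} = -4 * 4 = -16
(AB)_{12} * C_{23} = -5 * -1 = 5
(AB)_{13} * C_{33} = 9 * -2 = -18
(ABC)_{13} = -16 + 5 + -18 = -29

-29


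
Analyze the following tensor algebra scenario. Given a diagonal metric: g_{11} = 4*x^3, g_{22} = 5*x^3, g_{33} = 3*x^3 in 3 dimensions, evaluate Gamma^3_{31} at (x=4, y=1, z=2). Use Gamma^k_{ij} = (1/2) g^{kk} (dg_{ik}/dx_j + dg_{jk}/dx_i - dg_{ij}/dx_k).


For a diagonal metric, Gamma^k_{ij} = (1/2) g^{kk} (dg_{ik}/dx_j + dg_{jk}/dx_i - dg_{ij}/dx_k).
The metric is diagonal, so g_{ab} = 0 for a != b.
At the given point: g_{11} = 256, g_{22} = 320, g_{33} = 192
g^{33} = 1/192
dg_{33}/dx_1 = dg_{33}/dx_1 = 144
dg_{13}/dx_3 = 0 (off-diagonal)
dg_{31}/dx_3 = 0 (off-diagonal)
Numerator = 144 + 0 - 0 = 144
Gamma^3_{31} = 144 / (2 * 192) = 3/8

3/8


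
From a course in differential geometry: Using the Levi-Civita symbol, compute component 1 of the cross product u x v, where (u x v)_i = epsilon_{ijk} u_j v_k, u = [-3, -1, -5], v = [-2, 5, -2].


(u x v)_1 = sum_{j,k} epsilon_{1jk} u_j v_k. Only permutations of (1,2,3) contribute; the two non-zero terms are:
eps_{123} u_2 v_3 = 1 * -1 * -2 = 2
eps_{132} u_3 v_2 = -1 * -5 * 5 = 25
(u x v)_1 = 27

27


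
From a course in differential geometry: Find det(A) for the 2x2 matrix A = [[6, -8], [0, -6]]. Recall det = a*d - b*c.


For a 2x2 matrix [[a, b], [c, d]], det = a*d - b*c.
a = 6, b = -8, c = 0, d = -6
a*d = 6 * -6 = -36
b*c = -8 * 0 = 0
det = -36 - 0 = -36

-36


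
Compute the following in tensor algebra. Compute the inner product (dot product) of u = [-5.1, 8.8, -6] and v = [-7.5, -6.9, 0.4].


The inner product u . v = sum of u_i * v_i.
Term-by-term: -5.1 * -7.5, 8.8 * -6.9, -6 * 0.4
Products: 38.25, -60.72, -2.4
Sum = 38.25 + -60.72 + -2.4 = -24.87

-24.87


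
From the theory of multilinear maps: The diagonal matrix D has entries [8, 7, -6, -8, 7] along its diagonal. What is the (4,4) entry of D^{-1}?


For a diagonal matrix, the inverse has entries (D^{-1})_{ii} = 1/d_{ii}.
The diagonal entries are: d_{11} = 8, d_{22} = 7, d_{33} = -6, d_{44} = -8, d_{55} = 7
We need (D^{-1})_{44} = 1/d_{44} = 1/-8 = -1/8

-1/8


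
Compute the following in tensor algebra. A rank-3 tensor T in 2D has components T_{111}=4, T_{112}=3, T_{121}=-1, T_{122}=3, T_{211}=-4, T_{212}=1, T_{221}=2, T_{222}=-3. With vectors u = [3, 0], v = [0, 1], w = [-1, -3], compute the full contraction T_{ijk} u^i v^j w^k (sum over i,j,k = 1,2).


S = sum over i,j,k of T_{ijk} u_i v_j w_k. Expanding all 8 terms:
T_{111}*u_1*v_1*w_1 = 4*3*0*-1 = 0  (running total: 0)
T_{112}*u_1*v_1*w_2 = 3*3*0*-3 = 0  (running total: 0)
T_{121}*u_1*v_2*w_1 = -1*3*1*-1 = 3  (running total: 3)
T_{122}*u_1*v_2*w_2 = 3*3*1*-3 = -27  (running total: -24)
T_{211}*u_2*v_1*w_1 = -4*0*0*-1 = 0  (running total: -24)
T_{212}*u_2*v_1*w_2 = 1*0*0*-3 = 0  (running total: -24)
T_{221}*u_2*v_2*w_1 = 2*0*1*-1 = 0  (running total: -24)
T_{222}*u_2*v_2*w_2 = -3*0*1*-3 = 0  (running total: -24)
S = -24

-24


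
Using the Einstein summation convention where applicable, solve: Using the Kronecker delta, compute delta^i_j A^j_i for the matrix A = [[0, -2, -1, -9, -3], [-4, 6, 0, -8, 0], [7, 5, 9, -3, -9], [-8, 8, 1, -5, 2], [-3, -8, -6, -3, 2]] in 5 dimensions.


The contraction (trace) of a rank-2 tensor is the sum of its diagonal elements.
Diagonal entries: A[1,1] = 0, A[2,2] = 6, A[3,3] = 9, A[4,4] = -5, A[5,5] = 2
Tr(A) = 0 + 6 + 9 + -5 + 2 = 12

12


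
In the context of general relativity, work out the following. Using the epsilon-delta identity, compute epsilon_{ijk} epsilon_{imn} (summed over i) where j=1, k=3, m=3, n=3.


Using the identity: epsilon_{ijk} epsilon_{imn} = delta_{jm} delta_{kn} - delta_{jn} delta_{km}.
delta_{13} = 0
delta_{33} = 1
delta_{13} = 0
delta_{33} = 1
Result = 0 * 1 - 0 * 1 = 0 - 0 = 0

0


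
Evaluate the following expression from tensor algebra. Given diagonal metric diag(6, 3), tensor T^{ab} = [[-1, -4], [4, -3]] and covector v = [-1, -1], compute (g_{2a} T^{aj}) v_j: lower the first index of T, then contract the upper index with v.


Step 1: lower the first index. For a diagonal metric, g_{ia} T^{aj} = g_{ii} T^{ij} (no sum on i).
g_{22} = 3
S_2{}^1 = 3 * T^{21} = 3 * 4 = 12
S_2{}^2 = 3 * T^{22} = 3 * -3 = -9
Step 2: contract S_2{}^j with v_j.
S_2{}^1 * v_1 = 12 * -1 = -12
S_2{}^2 * v_2 = -9 * -1 = 9
Result = -12 + 9 = -3

-3


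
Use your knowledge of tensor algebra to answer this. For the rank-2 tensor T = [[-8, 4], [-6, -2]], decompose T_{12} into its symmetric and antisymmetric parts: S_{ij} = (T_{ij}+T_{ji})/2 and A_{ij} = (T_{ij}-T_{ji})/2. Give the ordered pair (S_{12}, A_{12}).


T_{12} = 4
T_{21} = -6
S_{12} = (4 + -6)/2 = -2/2 = -1
A_{12} = (4 - -6)/2 = 10/2 = 5
Check: S + A = -1 + 5 = 4 = T_{12}.

(-1, 5)


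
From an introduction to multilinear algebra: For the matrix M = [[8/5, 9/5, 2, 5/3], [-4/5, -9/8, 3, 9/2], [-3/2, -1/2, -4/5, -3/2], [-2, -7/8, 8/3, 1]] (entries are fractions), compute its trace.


The trace is the sum of diagonal entries.
Diagonal: M[1,1] = 8/5, M[2,2] = -9/8, M[3,3] = -4/5, M[4,4] = 1
Tr(M) = 8/5 + -9/8 + -4/5 + 1
Computing step by step:
After adding M[1,1]: 8/5
After adding M[2,2]: 19/40
After adding M[3,3]: -13/40
After adding M[4,4]: 27/40
Tr(M) = 27/40

27/40


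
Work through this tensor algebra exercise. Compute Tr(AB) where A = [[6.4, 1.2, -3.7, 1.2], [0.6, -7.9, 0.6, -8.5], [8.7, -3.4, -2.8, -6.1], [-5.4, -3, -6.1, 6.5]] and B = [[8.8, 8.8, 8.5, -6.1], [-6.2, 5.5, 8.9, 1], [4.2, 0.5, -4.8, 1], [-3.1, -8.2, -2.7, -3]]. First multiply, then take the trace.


Tr(AB) = sum_i (AB)_{ii} where (AB)_{ii} = sum_k A_{ik} B_{ki}.
(AB)_{11} = 6.4*8.8 + 1.2*-6.2 + -3.7*4.2 + 1.2*-3.1 = 29.62
(AB)_{22} = 0.6*8.8 + -7.9*5.5 + 0.6*0.5 + -8.5*-8.2 = 31.83
(AB)_{33} = 8.7*8.5 + -3.4*8.9 + -2.8*-4.8 + -6.1*-2.7 = 73.6
(AB)_{44} = -5.4*-6.1 + -3*1 + -6.1*1 + 6.5*-3 = 4.34
Tr(AB) = 29.62 + 31.83 + 73.6 + 4.34 = 139.39

139.39


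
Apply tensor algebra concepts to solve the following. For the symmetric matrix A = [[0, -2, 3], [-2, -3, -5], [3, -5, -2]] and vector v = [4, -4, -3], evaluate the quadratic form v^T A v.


First compute Av:
(Av)_1 = 0*4 + -2*-4 + 3*-3 = -1
(Av)_2 = -2*4 + -3*-4 + -5*-3 = 19
(Av)_3 = 3*4 + -5*-4 + -2*-3 = 38
Av = [-1, 19, 38]
Then v^T (Av) = 4*-1 + -4*19 + -3*38
= -4 + -76 + -114 = -194

-194


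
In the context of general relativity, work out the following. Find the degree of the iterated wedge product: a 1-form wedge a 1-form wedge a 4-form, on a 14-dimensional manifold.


The degree of a wedge product is the sum of the degrees of the individual forms.
Degrees: 1, 1, 4
Total degree = 1 + 1 + 4 = 6

6


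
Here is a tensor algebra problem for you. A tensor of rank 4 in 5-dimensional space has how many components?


The number of components of a rank-r tensor in d dimensions is d^r.
Here d = 5 and r = 4.
5^4 = 625

625


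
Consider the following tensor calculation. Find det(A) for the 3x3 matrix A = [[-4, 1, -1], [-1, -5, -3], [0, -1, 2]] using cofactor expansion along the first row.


Expanding along the first row, det(A) = a11*M_11 - a12*M_12 + a13*M_13, where M_1j is the (1,j) minor.
Minor M_11 = -5*2 - -3*-1 = -13
Minor M_12 = -1*2 - -3*0 = -2
Minor M_13 = -1*-1 - -5*0 = 1
det = -4*(-13) - 1*(-2) + -1*(1)
    = 52 - -2 + -1
    = 53

53


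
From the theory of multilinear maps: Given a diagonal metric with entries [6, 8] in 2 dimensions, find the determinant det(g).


For a diagonal metric, the determinant is the product of diagonal entries.
Diagonal entries: 6, 8
det(g) = 6 * 8 = 48

48


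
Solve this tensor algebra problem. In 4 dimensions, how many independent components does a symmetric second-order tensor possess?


A symmetric rank-2 tensor in d dimensions has d(d+1)/2 independent components.
d = 4
d(d+1)/2 = 4 * 5 / 2 = 20 / 2 = 10

10


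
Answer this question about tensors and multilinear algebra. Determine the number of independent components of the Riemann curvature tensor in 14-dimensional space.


The Riemann tensor in d dimensions has d^2(d^2 - 1)/12 independent components.
d = 14, so d^2 = 196
d^2 - 1 = 195
d^2(d^2 - 1) = 196 * 195 = 38220
Divide by 12: 38220 / 12 = 3185

3185


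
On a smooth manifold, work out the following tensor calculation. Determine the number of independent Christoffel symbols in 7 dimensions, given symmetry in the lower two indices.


Christoffel symbols Gamma^k_{ij} are symmetric in i,j, so there are d * d(d+1)/2 independent symbols.
d = 7
d(d+1)/2 = 7 * 8 / 2 = 28
Total = 7 * 28 = 196

196


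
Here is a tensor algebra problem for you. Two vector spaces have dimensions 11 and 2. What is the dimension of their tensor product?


The dimension of a tensor product is the product of dimensions.
dim(V) = 11, dim(W) = 2
dim(V (x) W) = 11 * 2 = 22

22


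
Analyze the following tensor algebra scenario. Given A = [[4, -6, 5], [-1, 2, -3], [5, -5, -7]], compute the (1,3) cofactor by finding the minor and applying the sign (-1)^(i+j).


To find cofactor C_{13}, delete row 1 and column 3.
The resulting 2x2 submatrix is: [[-1, 2], [5, -5]]
Minor M_{13} = -1*-5 - 2*5
  = 5 - 10 = -5
Sign = (-1)^(1+3) = (-1)^4 = 1
Cofactor C_{13} = 1 * -5 = -5

-5


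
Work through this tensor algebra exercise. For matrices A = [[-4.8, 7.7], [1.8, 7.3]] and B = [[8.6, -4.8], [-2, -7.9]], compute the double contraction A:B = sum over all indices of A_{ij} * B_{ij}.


A:B = sum over all i,j of A_{ij} * B_{ij}.
Row 1: -4.8*8.6=-41.28, 7.7*-4.8=-36.96 => row sum = -78.24
Row 2: 1.8*-2=-3.6, 7.3*-7.9=-57.67 => row sum = -61.27
Total = -78.24 + -61.27 = -139.51

-139.51


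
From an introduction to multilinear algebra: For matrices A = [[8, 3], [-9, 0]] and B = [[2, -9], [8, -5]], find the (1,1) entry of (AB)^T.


(AB)^T_{ij} = (AB)_{ji} = sum_k A_{jk} B_{ki}.
For i=1, j=1 we need (AB)_{11}:
A_{11} * B_{11} = 8 * 2 = 16
A_{12} * B_{21} = 3 * 8 = 24
Sum = 16 + 24 = 40

40


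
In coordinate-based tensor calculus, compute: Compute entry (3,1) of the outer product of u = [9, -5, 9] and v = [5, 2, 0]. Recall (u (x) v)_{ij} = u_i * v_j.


The outer product entry T_{ij} = u_i * v_j.
We need i=3, j=1.
u_3 = 9, v_1 = 5
T_{3,1} = 9 * 5 = 45

45


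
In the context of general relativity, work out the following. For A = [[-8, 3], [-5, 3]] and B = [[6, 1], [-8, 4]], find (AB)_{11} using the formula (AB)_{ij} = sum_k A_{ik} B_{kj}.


(AB)_{ij} = sum_k A_{ik} B_{kj}.
For i=1, j=1:
A_{11} * B_{11} = -8 * 6 = -48
A_{12} * B_{21} = 3 * -8 = -24
Sum = -48 + -24 = -72

-72


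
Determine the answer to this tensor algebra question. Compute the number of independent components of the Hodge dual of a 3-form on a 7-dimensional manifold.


The Hodge dual of a p-form on an n-dimensional manifold is an (n-p)-form.
n = 7, p = 3, so dual degree = 7 - 3 = 4
The number of components is C(n, n-p) = C(7, 4) = 35

35


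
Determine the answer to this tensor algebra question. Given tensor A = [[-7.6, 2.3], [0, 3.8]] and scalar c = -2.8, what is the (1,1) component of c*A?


Scalar multiplication: (cA)_{ij} = c * A_{ij}.
c = -2.8
A_{11} = -7.6
(cA)_{11} = -2.8 * -7.6 = 21.28

21.28


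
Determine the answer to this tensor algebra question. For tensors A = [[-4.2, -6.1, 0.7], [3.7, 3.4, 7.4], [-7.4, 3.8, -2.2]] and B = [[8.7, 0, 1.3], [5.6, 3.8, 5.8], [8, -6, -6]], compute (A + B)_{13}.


Tensor addition is component-wise: (A + B)_{ij} = A_{ij} + B_{ij}.
A_{13} = 0.7
B_{13} = 1.3
(A + B)_{13} = 0.7 + 1.3 = 2

2


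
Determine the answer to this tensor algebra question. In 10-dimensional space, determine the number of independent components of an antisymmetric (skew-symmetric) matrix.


An antisymmetric rank-2 tensor satisfies A_{ij} = -A_{ji}, so diagonal entries are zero.
The independent components are the upper-triangular entries: C(n, 2) = n(n-1)/2.
n = 10
C(10, 2) = 10 * 9 / 2 = 90 / 2 = 45

45


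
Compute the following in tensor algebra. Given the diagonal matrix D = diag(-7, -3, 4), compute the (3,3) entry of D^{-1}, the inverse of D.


For a diagonal matrix, the inverse has entries (D^{-1})_{ii} = 1/d_{ii}.
The diagonal entries are: d_{11} = -7, d_{22} = -3, d_{33} = 4
We need (D^{-1})_{33} = 1/d_{33} = 1/4 = 1/4

1/4


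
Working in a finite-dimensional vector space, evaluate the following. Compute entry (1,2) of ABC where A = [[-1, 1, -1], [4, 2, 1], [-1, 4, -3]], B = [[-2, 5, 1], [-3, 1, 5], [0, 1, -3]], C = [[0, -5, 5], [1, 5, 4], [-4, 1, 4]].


(ABC)_{12} = sum_m (AB)_{1m} C_{m2}. First compute row 1 of AB.
(AB)_{11} = -1*-2 + 1*-3 + -1*0 = -1
(AB)_{12} = -1*5 + 1*1 + -1*1 = -5
(AB)_{13} = -1*1 + 1*5 + -1*-3 = 7
Now contract with column 2 of C:
(AB)_{11} * C_{12} = -1 * -5 = 5
(AB)_{12} * C_{22} = -5 * 5 = -25
(AB)_{13} * C_{32} = 7 * 1 = 7
(ABC)_{12} = 5 + -25 + 7 = -13

-13


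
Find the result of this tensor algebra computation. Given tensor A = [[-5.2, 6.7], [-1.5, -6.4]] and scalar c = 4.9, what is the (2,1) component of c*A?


Scalar multiplication: (cA)_{ij} = c * A_{ij}.
c = 4.9
A_{21} = -1.5
(cA)_{21} = 4.9 * -1.5 = -7.35

-7.35


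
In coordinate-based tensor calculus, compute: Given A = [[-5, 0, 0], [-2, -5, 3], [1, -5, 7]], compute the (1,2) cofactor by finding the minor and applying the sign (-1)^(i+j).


To find cofactor C_{12}, delete row 1 and column 2.
The resulting 2x2 submatrix is: [[-2, 3], [1, 7]]
Minor M_{12} = -2*7 - 3*1
  = -14 - 3 = -17
Sign = (-1)^(1+2) = (-1)^3 = -1
Cofactor C_{12} = -1 * -17 = 17

17


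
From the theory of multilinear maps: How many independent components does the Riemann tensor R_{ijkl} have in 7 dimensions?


The Riemann tensor in d dimensions has d^2(d^2 - 1)/12 independent components.
d = 7, so d^2 = 49
d^2 - 1 = 48
d^2(d^2 - 1) = 49 * 48 = 2352
Divide by 12: 2352 / 12 = 196

196


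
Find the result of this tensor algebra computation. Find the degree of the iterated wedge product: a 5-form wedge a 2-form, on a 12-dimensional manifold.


The degree of a wedge product is the sum of the degrees of the individual forms.
Degrees: 5, 2
Total degree = 5 + 2 = 7

7
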